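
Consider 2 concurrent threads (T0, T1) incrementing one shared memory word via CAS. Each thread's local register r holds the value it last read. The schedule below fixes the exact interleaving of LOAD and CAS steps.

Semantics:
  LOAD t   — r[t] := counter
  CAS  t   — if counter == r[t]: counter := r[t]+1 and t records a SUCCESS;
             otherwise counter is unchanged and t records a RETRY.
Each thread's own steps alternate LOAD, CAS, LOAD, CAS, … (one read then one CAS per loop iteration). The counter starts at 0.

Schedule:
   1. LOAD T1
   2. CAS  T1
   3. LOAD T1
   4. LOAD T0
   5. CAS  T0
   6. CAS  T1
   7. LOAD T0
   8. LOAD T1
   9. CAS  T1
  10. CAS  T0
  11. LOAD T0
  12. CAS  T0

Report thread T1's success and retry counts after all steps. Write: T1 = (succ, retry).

#1 T1 reads 0
#2 T1 CAS(0→1) writes; counter now 1
#3 T1 reads 1
#4 T0 reads 1
#5 T0 CAS(1→2) writes; counter now 2
#6 T1 CAS(1→2) fails; counter now 2
#7 T0 reads 2
#8 T1 reads 2
#9 T1 CAS(2→3) writes; counter now 3
#10 T0 CAS(2→3) fails; counter now 3
#11 T0 reads 3
#12 T0 CAS(3→4) writes; counter now 4

T1 = (2, 1)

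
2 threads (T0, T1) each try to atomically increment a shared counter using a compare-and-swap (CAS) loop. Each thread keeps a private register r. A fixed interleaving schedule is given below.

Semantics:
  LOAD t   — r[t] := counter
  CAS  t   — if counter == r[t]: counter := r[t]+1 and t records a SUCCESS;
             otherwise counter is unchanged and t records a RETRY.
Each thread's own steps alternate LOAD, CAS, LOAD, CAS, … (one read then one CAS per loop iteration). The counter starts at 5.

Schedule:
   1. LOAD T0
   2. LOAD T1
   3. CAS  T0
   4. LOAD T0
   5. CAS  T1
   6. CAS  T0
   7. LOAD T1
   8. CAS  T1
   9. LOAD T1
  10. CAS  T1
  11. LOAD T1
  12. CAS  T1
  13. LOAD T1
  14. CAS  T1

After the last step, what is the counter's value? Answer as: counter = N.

[1] T0.load  rd  (counter 5, T0.r 5)
[2] T1.load  rd  (counter 5, T1.r 5)
[3] T0.cas  hit  (counter 6, T0.r 5)
[4] T0.load  rd  (counter 6, T0.r 6)
[5] T1.cas  miss  (counter 6, T1.r 5)
[6] T0.cas  hit  (counter 7, T0.r 6)
[7] T1.load  rd  (counter 7, T1.r 7)
[8] T1.cas  hit  (counter 8, T1.r 7)
[9] T1.load  rd  (counter 8, T1.r 8)
[10] T1.cas  hit  (counter 9, T1.r 8)
[11] T1.load  rd  (counter 9, T1.r 9)
[12] T1.cas  hit  (counter 10, T1.r 9)
[13] T1.load  rd  (counter 10, T1.r 10)
[14] T1.cas  hit  (counter 11, T1.r 10)

counter = 11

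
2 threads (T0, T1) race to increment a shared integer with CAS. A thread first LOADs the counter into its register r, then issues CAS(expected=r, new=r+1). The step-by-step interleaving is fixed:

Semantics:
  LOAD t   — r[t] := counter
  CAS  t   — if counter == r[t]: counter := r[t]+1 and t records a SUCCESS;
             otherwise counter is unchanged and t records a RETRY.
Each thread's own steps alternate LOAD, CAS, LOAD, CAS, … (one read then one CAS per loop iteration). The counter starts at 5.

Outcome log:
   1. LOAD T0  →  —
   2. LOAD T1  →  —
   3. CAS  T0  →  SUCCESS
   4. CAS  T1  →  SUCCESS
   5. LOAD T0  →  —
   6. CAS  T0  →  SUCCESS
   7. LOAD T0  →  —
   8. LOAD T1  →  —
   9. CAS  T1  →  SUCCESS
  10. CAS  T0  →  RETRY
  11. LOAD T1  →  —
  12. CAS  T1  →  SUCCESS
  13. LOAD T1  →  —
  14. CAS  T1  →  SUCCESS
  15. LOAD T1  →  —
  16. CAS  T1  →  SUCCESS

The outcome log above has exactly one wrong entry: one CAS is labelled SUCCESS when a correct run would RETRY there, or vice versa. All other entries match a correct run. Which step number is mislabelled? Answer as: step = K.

Reference trace:
   1) LOAD T0:  M=5  r_T0=5
   2) LOAD T1:  M=5  r_T1=5
   3) CAS  T0:  M=6  r_T0=5 ✓
   4) CAS  T1:  M=6  r_T1=5 ✗
   5) LOAD T0:  M=6  r_T0=6
   6) CAS  T0:  M=7  r_T0=6 ✓
   7) LOAD T0:  M=7  r_T0=7
   8) LOAD T1:  M=7  r_T1=7
   9) CAS  T1:  M=8  r_T1=7 ✓
  10) CAS  T0:  M=8  r_T0=7 ✗
  11) LOAD T1:  M=8  r_T1=8
  12) CAS  T1:  M=9  r_T1=8 ✓
  13) LOAD T1:  M=9  r_T1=9
  14) CAS  T1:  M=10  r_T1=9 ✓
  15) LOAD T1:  M=10  r_T1=10
  16) CAS  T1:  M=11  r_T1=10 ✓
Flip is step 4.

step = 4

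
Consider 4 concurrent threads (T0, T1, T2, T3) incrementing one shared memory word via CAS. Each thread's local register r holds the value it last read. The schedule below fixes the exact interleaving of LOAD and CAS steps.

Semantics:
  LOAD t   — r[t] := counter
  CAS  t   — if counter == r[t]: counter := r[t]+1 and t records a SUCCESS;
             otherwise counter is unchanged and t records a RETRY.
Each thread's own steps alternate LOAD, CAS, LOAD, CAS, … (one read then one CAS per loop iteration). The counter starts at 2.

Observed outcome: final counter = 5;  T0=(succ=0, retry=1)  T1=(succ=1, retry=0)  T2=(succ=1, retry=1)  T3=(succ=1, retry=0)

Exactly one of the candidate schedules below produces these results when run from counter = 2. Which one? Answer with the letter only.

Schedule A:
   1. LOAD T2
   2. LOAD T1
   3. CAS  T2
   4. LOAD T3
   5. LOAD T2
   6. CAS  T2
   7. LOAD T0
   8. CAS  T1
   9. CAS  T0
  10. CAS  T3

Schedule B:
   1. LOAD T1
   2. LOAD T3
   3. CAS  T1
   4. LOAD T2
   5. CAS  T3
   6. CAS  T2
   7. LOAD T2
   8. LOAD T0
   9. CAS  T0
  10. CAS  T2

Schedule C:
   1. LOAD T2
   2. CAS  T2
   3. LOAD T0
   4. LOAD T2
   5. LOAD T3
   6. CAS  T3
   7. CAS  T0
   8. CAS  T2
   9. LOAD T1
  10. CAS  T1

Run C:
1. LOAD T2 → mem=2 r[T2]=2 [LOAD]
2. CAS T2 → mem=3 r[T2]=2 [OK]
3. LOAD T0 → mem=3 r[T0]=3 [LOAD]
4. LOAD T2 → mem=3 r[T2]=3 [LOAD]
5. LOAD T3 → mem=3 r[T3]=3 [LOAD]
6. CAS T3 → mem=4 r[T3]=3 [OK]
7. CAS T0 → mem=4 r[T0]=3 [RETRY]
8. CAS T2 → mem=4 r[T2]=3 [RETRY]
9. LOAD T1 → mem=4 r[T1]=4 [LOAD]
10. CAS T1 → mem=5 r[T1]=4 [OK]

C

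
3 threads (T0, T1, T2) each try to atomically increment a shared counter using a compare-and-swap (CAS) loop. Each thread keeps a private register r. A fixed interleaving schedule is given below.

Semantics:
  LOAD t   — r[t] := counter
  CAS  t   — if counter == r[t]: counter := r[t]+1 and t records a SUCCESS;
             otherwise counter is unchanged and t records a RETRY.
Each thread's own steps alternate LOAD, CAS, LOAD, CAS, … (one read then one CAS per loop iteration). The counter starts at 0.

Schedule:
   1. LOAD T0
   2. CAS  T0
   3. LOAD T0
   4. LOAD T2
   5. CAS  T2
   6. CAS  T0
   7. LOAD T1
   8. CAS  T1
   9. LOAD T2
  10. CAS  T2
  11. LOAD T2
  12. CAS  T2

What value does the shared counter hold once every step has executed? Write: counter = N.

1. LOAD T0 → mem=0 r[T0]=0 [LOAD]
2. CAS T0 → mem=1 r[T0]=0 [OK]
3. LOAD T0 → mem=1 r[T0]=1 [LOAD]
4. LOAD T2 → mem=1 r[T2]=1 [LOAD]
5. CAS T2 → mem=2 r[T2]=1 [OK]
6. CAS T0 → mem=2 r[T0]=1 [RETRY]
7. LOAD T1 → mem=2 r[T1]=2 [LOAD]
8. CAS T1 → mem=3 r[T1]=2 [OK]
9. LOAD T2 → mem=3 r[T2]=3 [LOAD]
10. CAS T2 → mem=4 r[T2]=3 [OK]
11. LOAD T2 → mem=4 r[T2]=4 [LOAD]
12. CAS T2 → mem=5 r[T2]=4 [OK]

counter = 5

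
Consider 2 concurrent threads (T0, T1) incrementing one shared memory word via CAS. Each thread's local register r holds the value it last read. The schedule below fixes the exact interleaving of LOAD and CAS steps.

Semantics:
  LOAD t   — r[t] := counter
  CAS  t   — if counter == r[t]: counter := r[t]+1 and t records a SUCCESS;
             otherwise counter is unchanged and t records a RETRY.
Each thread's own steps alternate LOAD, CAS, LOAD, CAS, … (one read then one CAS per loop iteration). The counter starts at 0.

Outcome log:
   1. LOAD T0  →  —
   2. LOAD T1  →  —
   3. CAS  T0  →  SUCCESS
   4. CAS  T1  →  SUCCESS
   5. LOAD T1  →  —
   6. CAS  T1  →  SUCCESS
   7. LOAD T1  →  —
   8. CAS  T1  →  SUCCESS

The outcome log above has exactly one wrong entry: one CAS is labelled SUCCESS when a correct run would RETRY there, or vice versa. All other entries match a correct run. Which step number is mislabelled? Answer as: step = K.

step = 4

Reference trace:
1. LOAD T0 → mem=0 r[T0]=0 [LOAD]
2. LOAD T1 → mem=0 r[T1]=0 [LOAD]
3. CAS T0 → mem=1 r[T0]=0 [OK]
4. CAS T1 → mem=1 r[T1]=0 [RETRY]
5. LOAD T1 → mem=1 r[T1]=1 [LOAD]
6. CAS T1 → mem=2 r[T1]=1 [OK]
7. LOAD T1 → mem=2 r[T1]=2 [LOAD]
8. CAS T1 → mem=3 r[T1]=2 [OK]
Mismatch at 4.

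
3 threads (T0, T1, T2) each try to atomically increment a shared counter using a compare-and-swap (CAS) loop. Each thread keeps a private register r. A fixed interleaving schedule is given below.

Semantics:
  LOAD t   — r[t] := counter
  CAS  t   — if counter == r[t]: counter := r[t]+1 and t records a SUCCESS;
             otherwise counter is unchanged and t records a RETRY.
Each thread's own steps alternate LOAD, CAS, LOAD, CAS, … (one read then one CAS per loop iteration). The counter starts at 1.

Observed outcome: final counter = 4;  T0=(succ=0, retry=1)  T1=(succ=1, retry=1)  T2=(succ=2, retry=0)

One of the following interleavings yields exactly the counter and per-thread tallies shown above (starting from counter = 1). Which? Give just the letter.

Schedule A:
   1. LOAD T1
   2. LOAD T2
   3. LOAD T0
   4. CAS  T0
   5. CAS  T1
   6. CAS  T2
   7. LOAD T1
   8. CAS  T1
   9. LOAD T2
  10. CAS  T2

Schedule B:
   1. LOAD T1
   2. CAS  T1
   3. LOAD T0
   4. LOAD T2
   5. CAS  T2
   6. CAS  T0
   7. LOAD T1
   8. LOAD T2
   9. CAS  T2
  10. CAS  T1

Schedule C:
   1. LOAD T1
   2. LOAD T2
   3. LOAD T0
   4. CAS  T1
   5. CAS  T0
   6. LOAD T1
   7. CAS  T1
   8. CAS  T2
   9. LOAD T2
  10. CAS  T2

Tracing schedule B:
1. LOAD T1 → mem=1 r[T1]=1 [LOAD]
2. CAS T1 → mem=2 r[T1]=1 [OK]
3. LOAD T0 → mem=2 r[T0]=2 [LOAD]
4. LOAD T2 → mem=2 r[T2]=2 [LOAD]
5. CAS T2 → mem=3 r[T2]=2 [OK]
6. CAS T0 → mem=3 r[T0]=2 [RETRY]
7. LOAD T1 → mem=3 r[T1]=3 [LOAD]
8. LOAD T2 → mem=3 r[T2]=3 [LOAD]
9. CAS T2 → mem=4 r[T2]=3 [OK]
10. CAS T1 → mem=4 r[T1]=3 [RETRY]

B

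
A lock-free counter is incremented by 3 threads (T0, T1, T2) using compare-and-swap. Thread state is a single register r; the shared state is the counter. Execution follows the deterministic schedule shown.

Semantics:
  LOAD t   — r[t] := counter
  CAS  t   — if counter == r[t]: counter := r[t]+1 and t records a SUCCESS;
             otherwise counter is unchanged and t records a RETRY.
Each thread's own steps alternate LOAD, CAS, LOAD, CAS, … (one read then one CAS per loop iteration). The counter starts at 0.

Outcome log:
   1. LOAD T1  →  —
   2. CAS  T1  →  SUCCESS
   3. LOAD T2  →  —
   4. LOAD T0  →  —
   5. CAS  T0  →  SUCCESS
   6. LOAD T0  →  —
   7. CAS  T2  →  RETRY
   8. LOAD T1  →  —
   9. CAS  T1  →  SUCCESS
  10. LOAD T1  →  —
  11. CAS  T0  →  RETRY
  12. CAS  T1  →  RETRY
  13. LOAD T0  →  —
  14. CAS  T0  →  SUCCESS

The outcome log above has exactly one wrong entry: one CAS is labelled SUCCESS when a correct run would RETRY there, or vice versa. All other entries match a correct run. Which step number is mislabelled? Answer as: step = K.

Reference trace:
1. LOAD T1 → mem=0 r[T1]=0 [LOAD]
2. CAS T1 → mem=1 r[T1]=0 [OK]
3. LOAD T2 → mem=1 r[T2]=1 [LOAD]
4. LOAD T0 → mem=1 r[T0]=1 [LOAD]
5. CAS T0 → mem=2 r[T0]=1 [OK]
6. LOAD T0 → mem=2 r[T0]=2 [LOAD]
7. CAS T2 → mem=2 r[T2]=1 [RETRY]
8. LOAD T1 → mem=2 r[T1]=2 [LOAD]
9. CAS T1 → mem=3 r[T1]=2 [OK]
10. LOAD T1 → mem=3 r[T1]=3 [LOAD]
11. CAS T0 → mem=3 r[T0]=2 [RETRY]
12. CAS T1 → mem=4 r[T1]=3 [OK]
13. LOAD T0 → mem=4 r[T0]=4 [LOAD]
14. CAS T0 → mem=5 r[T0]=4 [OK]
Mismatch at 12.

step = 12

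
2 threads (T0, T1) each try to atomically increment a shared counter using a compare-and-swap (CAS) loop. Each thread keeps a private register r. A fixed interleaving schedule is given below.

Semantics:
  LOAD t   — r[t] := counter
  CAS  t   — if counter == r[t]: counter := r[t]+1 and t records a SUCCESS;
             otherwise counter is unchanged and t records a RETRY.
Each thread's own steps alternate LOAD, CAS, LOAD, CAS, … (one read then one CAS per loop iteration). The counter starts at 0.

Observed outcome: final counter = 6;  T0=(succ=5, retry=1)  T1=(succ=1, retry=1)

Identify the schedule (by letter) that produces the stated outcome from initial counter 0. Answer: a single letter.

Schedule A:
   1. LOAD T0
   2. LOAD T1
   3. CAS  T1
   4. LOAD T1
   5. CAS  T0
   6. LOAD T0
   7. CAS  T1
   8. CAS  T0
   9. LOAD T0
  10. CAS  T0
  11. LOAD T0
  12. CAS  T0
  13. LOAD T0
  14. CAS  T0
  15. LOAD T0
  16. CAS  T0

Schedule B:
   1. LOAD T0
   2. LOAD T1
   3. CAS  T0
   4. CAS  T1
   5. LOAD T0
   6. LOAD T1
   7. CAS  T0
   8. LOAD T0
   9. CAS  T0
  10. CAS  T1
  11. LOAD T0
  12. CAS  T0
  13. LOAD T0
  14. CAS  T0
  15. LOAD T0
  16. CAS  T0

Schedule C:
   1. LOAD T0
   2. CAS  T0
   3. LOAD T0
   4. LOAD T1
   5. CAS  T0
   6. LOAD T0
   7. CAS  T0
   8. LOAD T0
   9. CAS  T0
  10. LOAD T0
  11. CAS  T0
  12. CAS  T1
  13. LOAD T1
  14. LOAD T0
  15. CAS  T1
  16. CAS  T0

Simulating candidate C:
[1] T0.load  rd  (counter 0, T0.r 0)
[2] T0.cas  hit  (counter 1, T0.r 0)
[3] T0.load  rd  (counter 1, T0.r 1)
[4] T1.load  rd  (counter 1, T1.r 1)
[5] T0.cas  hit  (counter 2, T0.r 1)
[6] T0.load  rd  (counter 2, T0.r 2)
[7] T0.cas  hit  (counter 3, T0.r 2)
[8] T0.load  rd  (counter 3, T0.r 3)
[9] T0.cas  hit  (counter 4, T0.r 3)
[10] T0.load  rd  (counter 4, T0.r 4)
[11] T0.cas  hit  (counter 5, T0.r 4)
[12] T1.cas  miss  (counter 5, T1.r 1)
[13] T1.load  rd  (counter 5, T1.r 5)
[14] T0.load  rd  (counter 5, T0.r 5)
[15] T1.cas  hit  (counter 6, T1.r 5)
[16] T0.cas  miss  (counter 6, T0.r 5)

C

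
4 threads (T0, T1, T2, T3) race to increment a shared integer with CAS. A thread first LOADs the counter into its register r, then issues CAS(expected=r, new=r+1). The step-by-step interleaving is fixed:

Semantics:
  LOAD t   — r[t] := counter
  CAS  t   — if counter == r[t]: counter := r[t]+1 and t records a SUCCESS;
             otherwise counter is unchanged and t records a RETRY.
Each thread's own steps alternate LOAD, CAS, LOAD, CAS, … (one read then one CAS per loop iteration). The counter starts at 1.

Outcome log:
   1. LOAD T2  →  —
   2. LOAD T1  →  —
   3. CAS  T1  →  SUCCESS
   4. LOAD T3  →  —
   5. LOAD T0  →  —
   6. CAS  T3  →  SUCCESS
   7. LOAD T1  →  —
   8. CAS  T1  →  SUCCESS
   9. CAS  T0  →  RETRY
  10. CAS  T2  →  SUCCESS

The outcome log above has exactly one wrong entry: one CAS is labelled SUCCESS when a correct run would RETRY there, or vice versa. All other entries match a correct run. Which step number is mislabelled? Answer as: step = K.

Reference trace:
   1) LOAD T2:  M=1  r_T2=1
   2) LOAD T1:  M=1  r_T1=1
   3) CAS  T1:  M=2  r_T1=1 ✓
   4) LOAD T3:  M=2  r_T3=2
   5) LOAD T0:  M=2  r_T0=2
   6) CAS  T3:  M=3  r_T3=2 ✓
   7) LOAD T1:  M=3  r_T1=3
   8) CAS  T1:  M=4  r_T1=3 ✓
   9) CAS  T0:  M=4  r_T0=2 ✗
  10) CAS  T2:  M=4  r_T2=1 ✗
Flip is step 10.

step = 10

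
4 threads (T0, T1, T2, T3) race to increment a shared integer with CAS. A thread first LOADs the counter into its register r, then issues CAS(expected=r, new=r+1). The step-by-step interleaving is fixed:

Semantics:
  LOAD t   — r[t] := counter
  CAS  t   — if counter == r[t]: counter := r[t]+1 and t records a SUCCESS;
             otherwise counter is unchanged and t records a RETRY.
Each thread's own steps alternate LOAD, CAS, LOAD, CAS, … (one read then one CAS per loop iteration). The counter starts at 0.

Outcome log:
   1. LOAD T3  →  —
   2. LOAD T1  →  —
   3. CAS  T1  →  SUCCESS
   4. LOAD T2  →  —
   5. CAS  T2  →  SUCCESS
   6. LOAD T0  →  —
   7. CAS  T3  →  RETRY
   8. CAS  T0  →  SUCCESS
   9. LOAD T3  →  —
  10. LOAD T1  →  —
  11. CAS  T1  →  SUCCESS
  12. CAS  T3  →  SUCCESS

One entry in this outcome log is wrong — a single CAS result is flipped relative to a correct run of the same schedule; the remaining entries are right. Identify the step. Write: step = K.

Re-executing:
[1] T3.load  rd  (counter 0, T3.r 0)
[2] T1.load  rd  (counter 0, T1.r 0)
[3] T1.cas  hit  (counter 1, T1.r 0)
[4] T2.load  rd  (counter 1, T2.r 1)
[5] T2.cas  hit  (counter 2, T2.r 1)
[6] T0.load  rd  (counter 2, T0.r 2)
[7] T3.cas  miss  (counter 2, T3.r 0)
[8] T0.cas  hit  (counter 3, T0.r 2)
[9] T3.load  rd  (counter 3, T3.r 3)
[10] T1.load  rd  (counter 3, T1.r 3)
[11] T1.cas  hit  (counter 4, T1.r 3)
[12] T3.cas  miss  (counter 4, T3.r 3)
Flip is step 12.

step = 12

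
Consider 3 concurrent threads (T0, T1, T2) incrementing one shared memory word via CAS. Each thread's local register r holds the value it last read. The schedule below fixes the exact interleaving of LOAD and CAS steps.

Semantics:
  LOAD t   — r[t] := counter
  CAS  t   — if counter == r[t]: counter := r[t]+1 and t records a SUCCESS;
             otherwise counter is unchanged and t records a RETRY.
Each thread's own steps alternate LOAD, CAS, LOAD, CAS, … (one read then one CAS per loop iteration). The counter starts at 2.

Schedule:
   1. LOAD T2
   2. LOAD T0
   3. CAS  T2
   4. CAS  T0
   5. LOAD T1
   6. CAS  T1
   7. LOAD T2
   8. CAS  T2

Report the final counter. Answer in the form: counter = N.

counter = 5

   1) LOAD T2:  M=2  r_T2=2
   2) LOAD T0:  M=2  r_T0=2
   3) CAS  T2:  M=3  r_T2=2 ✓
   4) CAS  T0:  M=3  r_T0=2 ✗
   5) LOAD T1:  M=3  r_T1=3
   6) CAS  T1:  M=4  r_T1=3 ✓
   7) LOAD T2:  M=4  r_T2=4
   8) CAS  T2:  M=5  r_T2=4 ✓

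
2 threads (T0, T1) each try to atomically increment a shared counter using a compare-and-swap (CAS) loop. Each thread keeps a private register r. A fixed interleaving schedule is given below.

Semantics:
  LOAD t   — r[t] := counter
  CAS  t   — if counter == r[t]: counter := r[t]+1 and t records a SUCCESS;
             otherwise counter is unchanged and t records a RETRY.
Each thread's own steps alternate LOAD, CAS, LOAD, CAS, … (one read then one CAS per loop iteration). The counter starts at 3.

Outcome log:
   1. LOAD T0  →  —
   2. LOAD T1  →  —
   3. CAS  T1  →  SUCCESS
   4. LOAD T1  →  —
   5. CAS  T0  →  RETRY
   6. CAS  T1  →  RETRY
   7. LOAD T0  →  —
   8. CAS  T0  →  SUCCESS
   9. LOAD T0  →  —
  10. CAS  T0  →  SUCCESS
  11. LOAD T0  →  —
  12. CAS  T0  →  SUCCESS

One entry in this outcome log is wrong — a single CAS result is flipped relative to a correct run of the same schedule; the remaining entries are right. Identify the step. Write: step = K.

Correct run:
T0 LOAD — after: cnt=3, r=3 — load
T1 LOAD — after: cnt=3, r=3 — load
T1 CAS — after: cnt=4, r=3 — ok
T1 LOAD — after: cnt=4, r=4 — load
T0 CAS — after: cnt=4, r=3 — retry
T1 CAS — after: cnt=5, r=4 — ok
T0 LOAD — after: cnt=5, r=5 — load
T0 CAS — after: cnt=6, r=5 — ok
T0 LOAD — after: cnt=6, r=6 — load
T0 CAS — after: cnt=7, r=6 — ok
T0 LOAD — after: cnt=7, r=7 — load
T0 CAS — after: cnt=8, r=7 — ok
Log disagrees first at step 6.

step = 6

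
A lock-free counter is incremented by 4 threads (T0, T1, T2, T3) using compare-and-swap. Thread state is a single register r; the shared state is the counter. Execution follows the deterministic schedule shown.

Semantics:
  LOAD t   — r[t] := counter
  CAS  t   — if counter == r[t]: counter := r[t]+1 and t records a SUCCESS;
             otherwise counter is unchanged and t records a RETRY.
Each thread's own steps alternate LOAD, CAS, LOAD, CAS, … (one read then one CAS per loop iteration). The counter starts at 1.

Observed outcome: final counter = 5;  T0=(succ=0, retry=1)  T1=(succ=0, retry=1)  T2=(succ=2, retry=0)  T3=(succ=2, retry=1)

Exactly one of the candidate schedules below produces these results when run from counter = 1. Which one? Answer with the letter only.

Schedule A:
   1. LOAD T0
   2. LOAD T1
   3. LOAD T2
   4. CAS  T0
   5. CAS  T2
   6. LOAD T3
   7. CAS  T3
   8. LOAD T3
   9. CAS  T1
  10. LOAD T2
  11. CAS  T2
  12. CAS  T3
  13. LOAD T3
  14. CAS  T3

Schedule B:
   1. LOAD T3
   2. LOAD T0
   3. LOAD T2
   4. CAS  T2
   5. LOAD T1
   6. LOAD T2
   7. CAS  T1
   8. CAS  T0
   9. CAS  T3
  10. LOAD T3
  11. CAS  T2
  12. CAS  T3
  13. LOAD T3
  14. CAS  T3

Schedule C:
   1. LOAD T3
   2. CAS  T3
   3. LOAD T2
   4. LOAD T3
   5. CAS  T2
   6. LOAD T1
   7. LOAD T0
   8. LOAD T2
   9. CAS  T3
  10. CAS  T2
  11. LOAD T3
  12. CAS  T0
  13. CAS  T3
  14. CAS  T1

C

Run C:
#1 T3 reads 1
#2 T3 CAS(1→2) writes; counter now 2
#3 T2 reads 2
#4 T3 reads 2
#5 T2 CAS(2→3) writes; counter now 3
#6 T1 reads 3
#7 T0 reads 3
#8 T2 reads 3
#9 T3 CAS(2→3) fails; counter now 3
#10 T2 CAS(3→4) writes; counter now 4
#11 T3 reads 4
#12 T0 CAS(3→4) fails; counter now 4
#13 T3 CAS(4→5) writes; counter now 5
#14 T1 CAS(3→4) fails; counter now 5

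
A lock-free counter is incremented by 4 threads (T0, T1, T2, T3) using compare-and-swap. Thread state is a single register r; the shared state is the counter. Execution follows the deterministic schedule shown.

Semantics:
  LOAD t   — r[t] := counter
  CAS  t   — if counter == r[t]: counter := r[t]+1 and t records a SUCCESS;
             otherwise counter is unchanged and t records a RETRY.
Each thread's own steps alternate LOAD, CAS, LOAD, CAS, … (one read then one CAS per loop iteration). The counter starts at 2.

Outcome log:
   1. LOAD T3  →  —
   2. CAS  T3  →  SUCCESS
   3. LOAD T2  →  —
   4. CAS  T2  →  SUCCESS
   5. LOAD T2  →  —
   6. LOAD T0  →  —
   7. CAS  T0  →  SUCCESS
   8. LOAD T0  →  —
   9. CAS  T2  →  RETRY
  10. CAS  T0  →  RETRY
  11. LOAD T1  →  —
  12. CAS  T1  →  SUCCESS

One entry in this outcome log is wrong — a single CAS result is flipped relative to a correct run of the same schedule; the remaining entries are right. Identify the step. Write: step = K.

Correct run:
[1] T3.load  rd  (counter 2, T3.r 2)
[2] T3.cas  hit  (counter 3, T3.r 2)
[3] T2.load  rd  (counter 3, T2.r 3)
[4] T2.cas  hit  (counter 4, T2.r 3)
[5] T2.load  rd  (counter 4, T2.r 4)
[6] T0.load  rd  (counter 4, T0.r 4)
[7] T0.cas  hit  (counter 5, T0.r 4)
[8] T0.load  rd  (counter 5, T0.r 5)
[9] T2.cas  miss  (counter 5, T2.r 4)
[10] T0.cas  hit  (counter 6, T0.r 5)
[11] T1.load  rd  (counter 6, T1.r 6)
[12] T1.cas  hit  (counter 7, T1.r 6)
Log disagrees first at step 10.

step = 10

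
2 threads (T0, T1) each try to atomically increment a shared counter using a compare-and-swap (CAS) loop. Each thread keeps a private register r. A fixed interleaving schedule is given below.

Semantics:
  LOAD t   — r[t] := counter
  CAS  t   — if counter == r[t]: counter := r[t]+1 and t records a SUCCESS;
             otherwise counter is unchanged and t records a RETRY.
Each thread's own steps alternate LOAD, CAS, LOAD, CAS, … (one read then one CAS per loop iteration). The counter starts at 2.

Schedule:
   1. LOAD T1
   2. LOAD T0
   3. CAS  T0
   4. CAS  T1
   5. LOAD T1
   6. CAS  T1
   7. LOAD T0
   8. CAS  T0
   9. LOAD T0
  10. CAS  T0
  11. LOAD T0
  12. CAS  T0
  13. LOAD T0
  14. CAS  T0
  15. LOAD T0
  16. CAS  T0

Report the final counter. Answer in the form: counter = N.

counter = 9

1. LOAD T1 → mem=2 r[T1]=2 [LOAD]
2. LOAD T0 → mem=2 r[T0]=2 [LOAD]
3. CAS T0 → mem=3 r[T0]=2 [OK]
4. CAS T1 → mem=3 r[T1]=2 [RETRY]
5. LOAD T1 → mem=3 r[T1]=3 [LOAD]
6. CAS T1 → mem=4 r[T1]=3 [OK]
7. LOAD T0 → mem=4 r[T0]=4 [LOAD]
8. CAS T0 → mem=5 r[T0]=4 [OK]
9. LOAD T0 → mem=5 r[T0]=5 [LOAD]
10. CAS T0 → mem=6 r[T0]=5 [OK]
11. LOAD T0 → mem=6 r[T0]=6 [LOAD]
12. CAS T0 → mem=7 r[T0]=6 [OK]
13. LOAD T0 → mem=7 r[T0]=7 [LOAD]
14. CAS T0 → mem=8 r[T0]=7 [OK]
15. LOAD T0 → mem=8 r[T0]=8 [LOAD]
16. CAS T0 → mem=9 r[T0]=8 [OK]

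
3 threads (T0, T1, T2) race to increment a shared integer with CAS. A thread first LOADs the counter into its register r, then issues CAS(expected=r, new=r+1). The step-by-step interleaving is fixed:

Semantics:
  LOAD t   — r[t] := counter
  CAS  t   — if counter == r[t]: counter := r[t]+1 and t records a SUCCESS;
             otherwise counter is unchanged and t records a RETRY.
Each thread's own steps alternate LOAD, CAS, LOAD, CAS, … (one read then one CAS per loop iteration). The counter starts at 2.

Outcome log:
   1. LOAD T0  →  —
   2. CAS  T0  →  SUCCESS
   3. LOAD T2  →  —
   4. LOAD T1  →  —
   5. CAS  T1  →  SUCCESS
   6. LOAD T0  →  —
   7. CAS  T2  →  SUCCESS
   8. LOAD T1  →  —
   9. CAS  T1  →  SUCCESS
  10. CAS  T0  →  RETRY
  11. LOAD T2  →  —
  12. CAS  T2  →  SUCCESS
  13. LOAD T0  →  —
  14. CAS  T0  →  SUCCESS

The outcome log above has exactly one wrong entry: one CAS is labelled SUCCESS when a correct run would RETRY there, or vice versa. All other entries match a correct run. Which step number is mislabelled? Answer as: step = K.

Reference trace:
step 1: T0 LOAD ⇒ load; ctr=2 reg=2
step 2: T0 CAS ⇒ ok; ctr=3 reg=2
step 3: T2 LOAD ⇒ load; ctr=3 reg=3
step 4: T1 LOAD ⇒ load; ctr=3 reg=3
step 5: T1 CAS ⇒ ok; ctr=4 reg=3
step 6: T0 LOAD ⇒ load; ctr=4 reg=4
step 7: T2 CAS ⇒ retry; ctr=4 reg=3
step 8: T1 LOAD ⇒ load; ctr=4 reg=4
step 9: T1 CAS ⇒ ok; ctr=5 reg=4
step 10: T0 CAS ⇒ retry; ctr=5 reg=4
step 11: T2 LOAD ⇒ load; ctr=5 reg=5
step 12: T2 CAS ⇒ ok; ctr=6 reg=5
step 13: T0 LOAD ⇒ load; ctr=6 reg=6
step 14: T0 CAS ⇒ ok; ctr=7 reg=6
Mismatch at 7.

step = 7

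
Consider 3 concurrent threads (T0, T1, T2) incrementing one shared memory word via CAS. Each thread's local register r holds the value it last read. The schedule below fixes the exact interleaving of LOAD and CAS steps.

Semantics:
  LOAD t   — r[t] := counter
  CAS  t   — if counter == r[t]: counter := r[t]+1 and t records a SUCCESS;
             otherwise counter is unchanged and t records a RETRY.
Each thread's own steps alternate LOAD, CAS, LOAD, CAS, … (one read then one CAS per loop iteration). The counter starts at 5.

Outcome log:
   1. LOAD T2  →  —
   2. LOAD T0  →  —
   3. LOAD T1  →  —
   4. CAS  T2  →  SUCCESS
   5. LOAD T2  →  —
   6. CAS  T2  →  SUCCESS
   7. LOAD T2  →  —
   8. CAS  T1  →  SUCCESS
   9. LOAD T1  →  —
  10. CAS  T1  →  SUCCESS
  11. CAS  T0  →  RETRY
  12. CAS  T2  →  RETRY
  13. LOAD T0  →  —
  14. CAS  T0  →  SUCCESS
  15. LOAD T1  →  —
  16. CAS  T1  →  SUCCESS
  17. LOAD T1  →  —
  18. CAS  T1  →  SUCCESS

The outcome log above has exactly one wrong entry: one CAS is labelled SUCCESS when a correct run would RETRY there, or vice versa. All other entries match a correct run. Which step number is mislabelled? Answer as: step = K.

step = 8

Reference trace:
   1) LOAD T2:  M=5  r_T2=5
   2) LOAD T0:  M=5  r_T0=5
   3) LOAD T1:  M=5  r_T1=5
   4) CAS  T2:  M=6  r_T2=5 ✓
   5) LOAD T2:  M=6  r_T2=6
   6) CAS  T2:  M=7  r_T2=6 ✓
   7) LOAD T2:  M=7  r_T2=7
   8) CAS  T1:  M=7  r_T1=5 ✗
   9) LOAD T1:  M=7  r_T1=7
  10) CAS  T1:  M=8  r_T1=7 ✓
  11) CAS  T0:  M=8  r_T0=5 ✗
  12) CAS  T2:  M=8  r_T2=7 ✗
  13) LOAD T0:  M=8  r_T0=8
  14) CAS  T0:  M=9  r_T0=8 ✓
  15) LOAD T1:  M=9  r_T1=9
  16) CAS  T1:  M=10  r_T1=9 ✓
  17) LOAD T1:  M=10  r_T1=10
  18) CAS  T1:  M=11  r_T1=10 ✓
Log disagrees first at step 8.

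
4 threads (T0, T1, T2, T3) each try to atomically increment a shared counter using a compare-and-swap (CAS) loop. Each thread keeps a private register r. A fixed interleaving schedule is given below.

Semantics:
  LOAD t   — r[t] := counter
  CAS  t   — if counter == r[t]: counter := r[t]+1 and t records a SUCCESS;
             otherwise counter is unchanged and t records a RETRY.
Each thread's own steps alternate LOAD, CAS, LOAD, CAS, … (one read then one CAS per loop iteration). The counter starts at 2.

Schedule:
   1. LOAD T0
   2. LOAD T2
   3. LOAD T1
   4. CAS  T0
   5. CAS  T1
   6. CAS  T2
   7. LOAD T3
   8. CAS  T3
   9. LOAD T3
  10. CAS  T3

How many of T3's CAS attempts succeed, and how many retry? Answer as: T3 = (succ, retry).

T3 = (2, 0)

T0 LOAD — after: cnt=2, r=2 — load
T2 LOAD — after: cnt=2, r=2 — load
T1 LOAD — after: cnt=2, r=2 — load
T0 CAS — after: cnt=3, r=2 — ok
T1 CAS — after: cnt=3, r=2 — retry
T2 CAS — after: cnt=3, r=2 — retry
T3 LOAD — after: cnt=3, r=3 — load
T3 CAS — after: cnt=4, r=3 — ok
T3 LOAD — after: cnt=4, r=4 — load
T3 CAS — after: cnt=5, r=4 — ok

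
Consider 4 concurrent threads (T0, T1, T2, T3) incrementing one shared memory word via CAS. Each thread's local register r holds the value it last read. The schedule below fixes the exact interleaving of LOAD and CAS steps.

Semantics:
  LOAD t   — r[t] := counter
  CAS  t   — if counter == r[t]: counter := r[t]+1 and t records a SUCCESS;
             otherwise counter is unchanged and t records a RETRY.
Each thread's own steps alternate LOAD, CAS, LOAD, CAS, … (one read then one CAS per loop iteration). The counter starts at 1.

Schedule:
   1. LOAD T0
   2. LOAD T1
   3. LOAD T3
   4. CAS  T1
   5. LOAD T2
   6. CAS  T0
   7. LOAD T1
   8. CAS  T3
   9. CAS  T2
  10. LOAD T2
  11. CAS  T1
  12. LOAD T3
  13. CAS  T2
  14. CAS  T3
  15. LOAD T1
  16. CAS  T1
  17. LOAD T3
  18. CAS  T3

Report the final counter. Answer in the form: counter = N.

#1 T0 reads 1
#2 T1 reads 1
#3 T3 reads 1
#4 T1 CAS(1→2) writes; counter now 2
#5 T2 reads 2
#6 T0 CAS(1→2) fails; counter now 2
#7 T1 reads 2
#8 T3 CAS(1→2) fails; counter now 2
#9 T2 CAS(2→3) writes; counter now 3
#10 T2 reads 3
#11 T1 CAS(2→3) fails; counter now 3
#12 T3 reads 3
#13 T2 CAS(3→4) writes; counter now 4
#14 T3 CAS(3→4) fails; counter now 4
#15 T1 reads 4
#16 T1 CAS(4→5) writes; counter now 5
#17 T3 reads 5
#18 T3 CAS(5→6) writes; counter now 6

counter = 6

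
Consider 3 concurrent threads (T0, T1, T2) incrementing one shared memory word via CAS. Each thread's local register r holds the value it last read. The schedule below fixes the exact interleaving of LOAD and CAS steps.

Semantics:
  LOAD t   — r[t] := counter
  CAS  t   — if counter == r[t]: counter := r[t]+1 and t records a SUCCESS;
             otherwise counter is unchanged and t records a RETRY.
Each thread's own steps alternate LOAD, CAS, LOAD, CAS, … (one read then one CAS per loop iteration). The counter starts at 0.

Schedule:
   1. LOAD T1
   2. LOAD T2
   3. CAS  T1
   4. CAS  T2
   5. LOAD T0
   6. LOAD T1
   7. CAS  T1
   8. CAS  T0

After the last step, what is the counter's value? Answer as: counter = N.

counter = 2

step 1: T1 LOAD ⇒ load; ctr=0 reg=0
step 2: T2 LOAD ⇒ load; ctr=0 reg=0
step 3: T1 CAS ⇒ ok; ctr=1 reg=0
step 4: T2 CAS ⇒ retry; ctr=1 reg=0
step 5: T0 LOAD ⇒ load; ctr=1 reg=1
step 6: T1 LOAD ⇒ load; ctr=1 reg=1
step 7: T1 CAS ⇒ ok; ctr=2 reg=1
step 8: T0 CAS ⇒ retry; ctr=2 reg=1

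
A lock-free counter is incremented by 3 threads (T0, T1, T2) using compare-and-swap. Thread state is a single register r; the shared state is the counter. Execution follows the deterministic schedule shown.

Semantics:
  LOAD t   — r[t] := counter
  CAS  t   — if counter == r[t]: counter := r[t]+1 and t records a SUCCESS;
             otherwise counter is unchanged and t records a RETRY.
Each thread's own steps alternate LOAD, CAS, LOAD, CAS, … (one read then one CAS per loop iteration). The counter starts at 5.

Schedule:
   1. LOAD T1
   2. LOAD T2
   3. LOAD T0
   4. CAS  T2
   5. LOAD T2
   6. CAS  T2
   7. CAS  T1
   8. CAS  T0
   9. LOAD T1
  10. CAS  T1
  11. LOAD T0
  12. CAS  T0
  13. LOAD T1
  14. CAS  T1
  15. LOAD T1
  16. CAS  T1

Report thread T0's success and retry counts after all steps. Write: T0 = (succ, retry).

T0 = (1, 1)

[1] T1.load  rd  (counter 5, T1.r 5)
[2] T2.load  rd  (counter 5, T2.r 5)
[3] T0.load  rd  (counter 5, T0.r 5)
[4] T2.cas  hit  (counter 6, T2.r 5)
[5] T2.load  rd  (counter 6, T2.r 6)
[6] T2.cas  hit  (counter 7, T2.r 6)
[7] T1.cas  miss  (counter 7, T1.r 5)
[8] T0.cas  miss  (counter 7, T0.r 5)
[9] T1.load  rd  (counter 7, T1.r 7)
[10] T1.cas  hit  (counter 8, T1.r 7)
[11] T0.load  rd  (counter 8, T0.r 8)
[12] T0.cas  hit  (counter 9, T0.r 8)
[13] T1.load  rd  (counter 9, T1.r 9)
[14] T1.cas  hit  (counter 10, T1.r 9)
[15] T1.load  rd  (counter 10, T1.r 10)
[16] T1.cas  hit  (counter 11, T1.r 10)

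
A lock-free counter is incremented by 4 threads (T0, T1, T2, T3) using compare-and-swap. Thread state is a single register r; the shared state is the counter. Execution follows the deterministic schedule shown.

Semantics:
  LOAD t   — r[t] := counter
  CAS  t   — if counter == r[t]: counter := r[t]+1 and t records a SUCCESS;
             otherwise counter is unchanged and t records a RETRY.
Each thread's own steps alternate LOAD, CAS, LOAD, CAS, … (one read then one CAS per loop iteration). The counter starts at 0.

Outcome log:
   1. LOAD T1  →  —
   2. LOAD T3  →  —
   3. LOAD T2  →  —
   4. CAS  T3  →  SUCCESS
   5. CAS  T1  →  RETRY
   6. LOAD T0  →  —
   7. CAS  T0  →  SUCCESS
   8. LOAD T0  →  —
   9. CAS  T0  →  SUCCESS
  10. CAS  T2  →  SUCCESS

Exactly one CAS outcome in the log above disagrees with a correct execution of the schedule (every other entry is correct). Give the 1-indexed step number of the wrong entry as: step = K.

Re-executing:
[1] T1.load  rd  (counter 0, T1.r 0)
[2] T3.load  rd  (counter 0, T3.r 0)
[3] T2.load  rd  (counter 0, T2.r 0)
[4] T3.cas  hit  (counter 1, T3.r 0)
[5] T1.cas  miss  (counter 1, T1.r 0)
[6] T0.load  rd  (counter 1, T0.r 1)
[7] T0.cas  hit  (counter 2, T0.r 1)
[8] T0.load  rd  (counter 2, T0.r 2)
[9] T0.cas  hit  (counter 3, T0.r 2)
[10] T2.cas  miss  (counter 3, T2.r 0)
Mismatch at 10.

step = 10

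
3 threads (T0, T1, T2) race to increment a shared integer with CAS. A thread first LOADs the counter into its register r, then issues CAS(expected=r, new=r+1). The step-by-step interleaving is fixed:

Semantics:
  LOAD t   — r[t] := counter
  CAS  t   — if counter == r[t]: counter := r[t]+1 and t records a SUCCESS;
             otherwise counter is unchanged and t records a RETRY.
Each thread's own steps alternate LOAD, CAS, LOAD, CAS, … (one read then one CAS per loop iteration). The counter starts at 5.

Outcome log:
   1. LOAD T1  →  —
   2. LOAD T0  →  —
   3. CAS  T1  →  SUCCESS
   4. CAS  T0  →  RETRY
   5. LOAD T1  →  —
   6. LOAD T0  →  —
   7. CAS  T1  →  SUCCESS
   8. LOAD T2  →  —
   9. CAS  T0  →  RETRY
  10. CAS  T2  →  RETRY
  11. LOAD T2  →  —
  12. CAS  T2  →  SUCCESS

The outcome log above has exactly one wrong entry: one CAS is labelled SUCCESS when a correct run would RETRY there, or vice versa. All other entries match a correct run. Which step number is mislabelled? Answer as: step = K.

step = 10

Correct run:
[1] T1.load  rd  (counter 5, T1.r 5)
[2] T0.load  rd  (counter 5, T0.r 5)
[3] T1.cas  hit  (counter 6, T1.r 5)
[4] T0.cas  miss  (counter 6, T0.r 5)
[5] T1.load  rd  (counter 6, T1.r 6)
[6] T0.load  rd  (counter 6, T0.r 6)
[7] T1.cas  hit  (counter 7, T1.r 6)
[8] T2.load  rd  (counter 7, T2.r 7)
[9] T0.cas  miss  (counter 7, T0.r 6)
[10] T2.cas  hit  (counter 8, T2.r 7)
[11] T2.load  rd  (counter 8, T2.r 8)
[12] T2.cas  hit  (counter 9, T2.r 8)
Mismatch at 10.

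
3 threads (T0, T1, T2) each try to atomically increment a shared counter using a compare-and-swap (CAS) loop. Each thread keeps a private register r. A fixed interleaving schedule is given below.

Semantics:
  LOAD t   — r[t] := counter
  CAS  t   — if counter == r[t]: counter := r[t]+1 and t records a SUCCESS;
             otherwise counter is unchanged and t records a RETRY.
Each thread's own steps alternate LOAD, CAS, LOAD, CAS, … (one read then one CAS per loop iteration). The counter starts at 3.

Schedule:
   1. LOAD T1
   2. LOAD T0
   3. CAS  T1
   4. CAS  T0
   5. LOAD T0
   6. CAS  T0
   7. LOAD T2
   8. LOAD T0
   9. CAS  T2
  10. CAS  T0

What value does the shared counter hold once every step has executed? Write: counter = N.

   1) LOAD T1:  M=3  r_T1=3
   2) LOAD T0:  M=3  r_T0=3
   3) CAS  T1:  M=4  r_T1=3 ✓
   4) CAS  T0:  M=4  r_T0=3 ✗
   5) LOAD T0:  M=4  r_T0=4
   6) CAS  T0:  M=5  r_T0=4 ✓
   7) LOAD T2:  M=5  r_T2=5
   8) LOAD T0:  M=5  r_T0=5
   9) CAS  T2:  M=6  r_T2=5 ✓
  10) CAS  T0:  M=6  r_T0=5 ✗

counter = 6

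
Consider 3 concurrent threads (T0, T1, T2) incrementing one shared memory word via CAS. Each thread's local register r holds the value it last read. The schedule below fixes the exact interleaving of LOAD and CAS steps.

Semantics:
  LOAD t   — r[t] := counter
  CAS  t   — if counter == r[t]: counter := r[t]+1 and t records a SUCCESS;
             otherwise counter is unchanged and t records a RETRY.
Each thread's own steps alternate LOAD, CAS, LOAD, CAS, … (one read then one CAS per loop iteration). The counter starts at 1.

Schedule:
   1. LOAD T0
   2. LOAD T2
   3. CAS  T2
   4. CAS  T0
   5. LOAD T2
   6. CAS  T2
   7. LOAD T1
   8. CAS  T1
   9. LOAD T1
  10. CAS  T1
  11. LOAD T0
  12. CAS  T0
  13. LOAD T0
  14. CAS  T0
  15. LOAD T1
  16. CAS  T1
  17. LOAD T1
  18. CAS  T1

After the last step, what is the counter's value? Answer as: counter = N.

counter = 9

T0 LOAD — after: cnt=1, r=1 — load
T2 LOAD — after: cnt=1, r=1 — load
T2 CAS — after: cnt=2, r=1 — ok
T0 CAS — after: cnt=2, r=1 — retry
T2 LOAD — after: cnt=2, r=2 — load
T2 CAS — after: cnt=3, r=2 — ok
T1 LOAD — after: cnt=3, r=3 — load
T1 CAS — after: cnt=4, r=3 — ok
T1 LOAD — after: cnt=4, r=4 — load
T1 CAS — after: cnt=5, r=4 — ok
T0 LOAD — after: cnt=5, r=5 — load
T0 CAS — after: cnt=6, r=5 — ok
T0 LOAD — after: cnt=6, r=6 — load
T0 CAS — after: cnt=7, r=6 — ok
T1 LOAD — after: cnt=7, r=7 — load
T1 CAS — after: cnt=8, r=7 — ok
T1 LOAD — after: cnt=8, r=8 — load
T1 CAS — after: cnt=9, r=8 — ok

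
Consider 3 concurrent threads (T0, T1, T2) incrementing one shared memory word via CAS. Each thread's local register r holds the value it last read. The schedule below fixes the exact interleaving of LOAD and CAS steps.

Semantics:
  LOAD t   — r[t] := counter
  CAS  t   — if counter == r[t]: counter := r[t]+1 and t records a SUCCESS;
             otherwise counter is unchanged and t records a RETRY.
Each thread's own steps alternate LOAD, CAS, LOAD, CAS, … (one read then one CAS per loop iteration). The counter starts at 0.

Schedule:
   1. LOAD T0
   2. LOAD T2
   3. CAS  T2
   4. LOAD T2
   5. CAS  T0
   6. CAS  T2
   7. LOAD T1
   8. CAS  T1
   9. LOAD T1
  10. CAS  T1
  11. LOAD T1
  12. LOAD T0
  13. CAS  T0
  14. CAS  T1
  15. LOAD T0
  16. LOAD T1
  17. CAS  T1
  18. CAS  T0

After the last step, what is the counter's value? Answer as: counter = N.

T0 LOAD — after: cnt=0, r=0 — load
T2 LOAD — after: cnt=0, r=0 — load
T2 CAS — after: cnt=1, r=0 — ok
T2 LOAD — after: cnt=1, r=1 — load
T0 CAS — after: cnt=1, r=0 — retry
T2 CAS — after: cnt=2, r=1 — ok
T1 LOAD — after: cnt=2, r=2 — load
T1 CAS — after: cnt=3, r=2 — ok
T1 LOAD — after: cnt=3, r=3 — load
T1 CAS — after: cnt=4, r=3 — ok
T1 LOAD — after: cnt=4, r=4 — load
T0 LOAD — after: cnt=4, r=4 — load
T0 CAS — after: cnt=5, r=4 — ok
T1 CAS — after: cnt=5, r=4 — retry
T0 LOAD — after: cnt=5, r=5 — load
T1 LOAD — after: cnt=5, r=5 — load
T1 CAS — after: cnt=6, r=5 — ok
T0 CAS — after: cnt=6, r=5 — retry

counter = 6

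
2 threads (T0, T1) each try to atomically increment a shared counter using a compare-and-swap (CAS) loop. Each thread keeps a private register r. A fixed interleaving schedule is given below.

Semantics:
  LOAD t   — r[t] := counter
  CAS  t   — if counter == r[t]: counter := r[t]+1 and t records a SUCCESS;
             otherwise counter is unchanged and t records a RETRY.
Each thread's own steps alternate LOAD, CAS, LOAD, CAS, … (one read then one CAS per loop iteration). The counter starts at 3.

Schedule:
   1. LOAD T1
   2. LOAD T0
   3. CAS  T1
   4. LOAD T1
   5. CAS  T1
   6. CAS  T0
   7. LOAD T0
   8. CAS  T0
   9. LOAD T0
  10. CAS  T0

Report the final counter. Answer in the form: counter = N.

counter = 7

   1) LOAD T1:  M=3  r_T1=3
   2) LOAD T0:  M=3  r_T0=3
   3) CAS  T1:  M=4  r_T1=3 ✓
   4) LOAD T1:  M=4  r_T1=4
   5) CAS  T1:  M=5  r_T1=4 ✓
   6) CAS  T0:  M=5  r_T0=3 ✗
   7) LOAD T0:  M=5  r_T0=5
   8) CAS  T0:  M=6  r_T0=5 ✓
   9) LOAD T0:  M=6  r_T0=6
  10) CAS  T0:  M=7  r_T0=6 ✓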